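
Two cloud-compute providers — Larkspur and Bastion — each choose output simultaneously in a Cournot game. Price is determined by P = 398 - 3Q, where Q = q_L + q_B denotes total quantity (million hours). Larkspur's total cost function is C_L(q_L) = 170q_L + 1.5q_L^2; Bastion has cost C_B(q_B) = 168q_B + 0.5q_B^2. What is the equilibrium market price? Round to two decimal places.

Larkspur's profit: π_L = (398 - 3Q)q_L - (170q_L + (3/2)q_L²). Setting ∂π_L/∂q_L = 0: 228 - 9q_L - 3(q_B) = 0.
Bastion's first-order condition: 230 - 7q_B - 3(q_L) = 0.
So q_L = (228 - 3q_B)/9 and q_B = (230 - 3q_L)/7.
Solving the pair: q_L = 151/9, q_B = 77/3.
Total output Q = 382/9, so price P = 398 - 3·(382/9) = 812/3.

270.67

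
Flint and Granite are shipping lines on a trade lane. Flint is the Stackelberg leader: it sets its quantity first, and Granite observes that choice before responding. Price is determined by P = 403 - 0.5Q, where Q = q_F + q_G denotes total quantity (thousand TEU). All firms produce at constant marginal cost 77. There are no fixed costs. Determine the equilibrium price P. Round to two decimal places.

Solve by backward induction. Given q_F, the follower Granite maximises π_G = (403 - (1/2)q_F - (1/2)q_G)q_G - 77q_G.
∂π_G/∂q_G = 326 - (1/2)q_F - q_G = 0 gives the reaction function q_G = (326 - (1/2)q_F).
Flint substitutes q_G(q_F) into its own profit: π_F = q_F(403 - (1/2)q_F - (326 - (1/2)q_F)/2) - 77q_F = (240 - (1/4)q_F)q_F - 77q_F.
Maximising: ∂π_F/∂q_F = 163 - (1/2)q_F = 0, giving q_F = 326.
Then q_G = (326 - (1/2)·326) = 163.
Total output Q = 489, so price P = 403 - (1/2)·489 = 317/2.

158.50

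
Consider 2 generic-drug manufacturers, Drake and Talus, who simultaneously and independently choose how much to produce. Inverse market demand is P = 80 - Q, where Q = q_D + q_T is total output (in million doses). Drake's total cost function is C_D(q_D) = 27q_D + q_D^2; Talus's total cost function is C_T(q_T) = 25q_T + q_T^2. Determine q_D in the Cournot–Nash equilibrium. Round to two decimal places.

10.47

Drake's profit: π_D = (80 - Q)q_D - (27q_D + q_D²). Setting ∂π_D/∂q_D = 0: 53 - 4q_D - (q_T) = 0.
Talus's first-order condition: 55 - 4q_T - (q_D) = 0.
Rearranging gives the reaction functions q_D = (53 - q_T)/4 and q_T = (55 - q_D)/4.
Solving the pair: q_D = 157/15, q_T = 167/15.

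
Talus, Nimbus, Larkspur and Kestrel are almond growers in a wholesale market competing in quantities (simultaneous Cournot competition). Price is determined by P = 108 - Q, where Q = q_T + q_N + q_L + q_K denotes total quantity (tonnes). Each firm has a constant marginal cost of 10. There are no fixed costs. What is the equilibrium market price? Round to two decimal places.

29.60

A representative firm's profit is π_i = q_i(108 - Q) - 10q_i.
Setting ∂π_i/∂q_i = 0 with rivals' quantities fixed: 98 - 2q_i - Σ_{j≠i} q_j = 0.
With identical firms every q_j equals q_i, so Σ_{j≠i} q_j = 3q_i and 98 = 5q_i, giving q_i = 98/5.
Total output Q = 392/5, so price P = 108 - 392/5 = 148/5.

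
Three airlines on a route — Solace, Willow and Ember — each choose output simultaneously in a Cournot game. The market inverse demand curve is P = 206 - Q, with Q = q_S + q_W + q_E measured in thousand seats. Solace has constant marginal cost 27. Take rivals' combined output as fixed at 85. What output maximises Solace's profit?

With rivals' combined output fixed at 85, Solace's profit is π_S = (206 - 85 - q_S)q_S - (27q_S) = (121 - q_S)q_S - (27q_S).
∂π_S/∂q_S = 94 - 2q_S = 0, so q_S = 47.

47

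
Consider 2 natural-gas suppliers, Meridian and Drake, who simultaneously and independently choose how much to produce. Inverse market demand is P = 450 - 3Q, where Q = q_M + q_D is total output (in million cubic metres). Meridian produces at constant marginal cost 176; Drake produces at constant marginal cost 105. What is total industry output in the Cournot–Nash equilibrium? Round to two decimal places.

68.78

Meridian's profit: π_M = (450 - 3Q)q_M - (176q_M). Setting ∂π_M/∂q_M = 0: 274 - 6q_M - 3(q_D) = 0.
Drake's first-order condition: 345 - 6q_D - 3(q_M) = 0.
Best responses: q_M = (274 - 3q_D)/6, q_D = (345 - 3q_M)/6.
Solving the pair: q_M = 203/9, q_D = 416/9.
Total output Q = 203/9 + 416/9 = 619/9.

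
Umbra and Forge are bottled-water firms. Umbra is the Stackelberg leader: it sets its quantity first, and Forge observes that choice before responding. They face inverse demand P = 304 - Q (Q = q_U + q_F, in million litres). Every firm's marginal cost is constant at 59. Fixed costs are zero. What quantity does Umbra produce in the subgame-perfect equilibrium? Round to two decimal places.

122.50

The follower Forge best-responds to any q_U: π_F = (304 - Q)q_F - 59q_F.
Setting the follower's marginal profit to zero, 245 - q_U - 2q_F = 0, i.e. q_F = (245 - q_U)/2.
The leader anticipates this reaction. Substituting into P = 304 - Q gives P = 363/2 - (1/2)q_U, so π_U = (363/2 - (1/2)q_U)q_U - 59q_U.
Leader FOC: 245/2 - q_U = 0, so q_U = 245/2.
Then q_F = (245 - 245/2)/2 = 245/4.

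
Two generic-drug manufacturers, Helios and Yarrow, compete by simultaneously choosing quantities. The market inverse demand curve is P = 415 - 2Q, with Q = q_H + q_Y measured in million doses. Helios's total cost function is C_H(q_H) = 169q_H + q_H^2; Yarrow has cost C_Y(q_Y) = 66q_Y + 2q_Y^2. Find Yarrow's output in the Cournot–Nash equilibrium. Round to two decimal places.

36.41

Helios's profit: π_H = (415 - 2Q)q_H - (169q_H + q_H²). Setting ∂π_H/∂q_H = 0: 246 - 6q_H - 2(q_Y) = 0.
Yarrow's profit: π_Y = (415 - 2Q)q_Y - (66q_Y + 2q_Y²). Setting ∂π_Y/∂q_Y = 0: 349 - 8q_Y - 2(q_H) = 0.
So q_H = (246 - 2q_Y)/6 and q_Y = (349 - 2q_H)/8.
Solving the pair: q_H = 635/22, q_Y = 801/22.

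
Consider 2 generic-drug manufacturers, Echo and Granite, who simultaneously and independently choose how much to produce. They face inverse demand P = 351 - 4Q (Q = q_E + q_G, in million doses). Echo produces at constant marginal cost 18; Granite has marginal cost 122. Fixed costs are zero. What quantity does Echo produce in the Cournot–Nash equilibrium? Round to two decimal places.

36.42

Echo's profit: π_E = (351 - 4Q)q_E - (18q_E). Setting ∂π_E/∂q_E = 0: 333 - 8q_E - 4(q_G) = 0.
Granite's profit: π_G = (351 - 4Q)q_G - (122q_G). Setting ∂π_G/∂q_G = 0: 229 - 8q_G - 4(q_E) = 0.
Best responses: q_E = (333 - 4q_G)/8, q_G = (229 - 4q_E)/8.
Substituting one into the other gives q_E = 437/12 and q_G = 125/12.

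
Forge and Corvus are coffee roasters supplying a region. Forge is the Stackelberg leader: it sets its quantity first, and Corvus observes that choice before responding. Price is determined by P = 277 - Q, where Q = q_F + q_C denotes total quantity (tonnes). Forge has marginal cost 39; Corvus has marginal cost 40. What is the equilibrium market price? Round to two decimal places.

Solve by backward induction. Given q_F, the follower Corvus maximises π_C = (277 - q_F - q_C)q_C - 40q_C.
∂π_C/∂q_C = 237 - q_F - 2q_C = 0 gives the reaction function q_C = (237 - q_F)/2.
The leader anticipates this reaction. Substituting into P = 277 - Q gives P = 317/2 - (1/2)q_F, so π_F = (317/2 - (1/2)q_F)q_F - 39q_F.
Maximising: ∂π_F/∂q_F = 239/2 - q_F = 0, giving q_F = 239/2.
Then q_C = (237 - 239/2)/2 = 235/4.
Total output Q = 713/4, so price P = 277 - 713/4 = 395/4.

98.75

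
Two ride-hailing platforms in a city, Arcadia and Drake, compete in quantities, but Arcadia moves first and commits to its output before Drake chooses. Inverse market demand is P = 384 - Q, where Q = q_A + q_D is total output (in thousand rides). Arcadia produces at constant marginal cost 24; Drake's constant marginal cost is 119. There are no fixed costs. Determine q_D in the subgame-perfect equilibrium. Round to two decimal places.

18.75

The follower Drake best-responds to any q_A: π_D = (384 - Q)q_D - 119q_D.
Setting the follower's marginal profit to zero, 265 - q_A - 2q_D = 0, i.e. q_D = (265 - q_A)/2.
The leader anticipates this reaction. Substituting into P = 384 - Q gives P = 503/2 - (1/2)q_A, so π_A = (503/2 - (1/2)q_A)q_A - 24q_A.
Maximising: ∂π_A/∂q_A = 455/2 - q_A = 0, giving q_A = 455/2.
Then q_D = (265 - 455/2)/2 = 75/4.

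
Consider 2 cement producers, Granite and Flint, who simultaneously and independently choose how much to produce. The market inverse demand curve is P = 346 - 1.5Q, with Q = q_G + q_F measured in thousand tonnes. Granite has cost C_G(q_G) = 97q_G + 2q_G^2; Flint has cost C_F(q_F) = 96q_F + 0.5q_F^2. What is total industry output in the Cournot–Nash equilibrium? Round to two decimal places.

77.57

Granite's profit: π_G = (346 - 1.5Q)q_G - (97q_G + 2q_G²). Setting ∂π_G/∂q_G = 0: 249 - 7q_G - (3/2)(q_F) = 0.
Flint's first-order condition: 250 - 4q_F - (3/2)(q_G) = 0.
Best responses: q_G = (249 - (3/2)q_F)/7, q_F = (250 - (3/2)q_G)/4.
Solving the pair: q_G = 24.1165, q_F = 53.4563.
Total output Q = 24.1165 + 53.4563 = 77.5728.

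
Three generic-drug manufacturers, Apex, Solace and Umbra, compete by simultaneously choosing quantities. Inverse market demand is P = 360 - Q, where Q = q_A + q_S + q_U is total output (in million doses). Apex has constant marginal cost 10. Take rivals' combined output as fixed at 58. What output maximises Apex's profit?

With rivals' combined output fixed at 58, Apex's profit is π_A = (360 - 58 - q_A)q_A - (10q_A) = (302 - q_A)q_A - (10q_A).
∂π_A/∂q_A = 292 - 2q_A = 0, so q_A = 146.

146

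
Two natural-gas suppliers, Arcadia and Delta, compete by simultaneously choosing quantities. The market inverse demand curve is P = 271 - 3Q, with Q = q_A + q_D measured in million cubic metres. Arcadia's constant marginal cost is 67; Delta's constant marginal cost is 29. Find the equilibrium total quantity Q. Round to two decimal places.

49.56

Arcadia's profit: π_A = (271 - 3Q)q_A - (67q_A). Setting ∂π_A/∂q_A = 0: 204 - 6q_A - 3(q_D) = 0.
Delta's first-order condition: 242 - 6q_D - 3(q_A) = 0.
So q_A = (204 - 3q_D)/6 and q_D = (242 - 3q_A)/6.
Substituting one into the other gives q_A = 166/9 and q_D = 280/9.
Total output Q = 166/9 + 280/9 = 446/9.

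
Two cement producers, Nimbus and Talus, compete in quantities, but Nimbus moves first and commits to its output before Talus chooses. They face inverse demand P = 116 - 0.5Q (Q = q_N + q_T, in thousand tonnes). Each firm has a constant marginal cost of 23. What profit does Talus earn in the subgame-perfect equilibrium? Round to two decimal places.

1081.13

The follower Talus best-responds to any q_N: π_T = (116 - 0.5Q)q_T - 23q_T.
Setting the follower's marginal profit to zero, 93 - (1/2)q_N - q_T = 0, i.e. q_T = (93 - (1/2)q_N).
The leader anticipates this reaction. Substituting into P = 116 - 0.5Q gives P = 139/2 - (1/4)q_N, so π_N = (139/2 - (1/4)q_N)q_N - 23q_N.
Maximising: ∂π_N/∂q_N = 93/2 - (1/2)q_N = 0, giving q_N = 93.
Then q_T = (93 - (1/2)·93) = 93/2.
Price P = 116 - (1/2)·(279/2) = 185/4.
Talus's profit: (185/4 - 23)·(93/2) = 1081.1250.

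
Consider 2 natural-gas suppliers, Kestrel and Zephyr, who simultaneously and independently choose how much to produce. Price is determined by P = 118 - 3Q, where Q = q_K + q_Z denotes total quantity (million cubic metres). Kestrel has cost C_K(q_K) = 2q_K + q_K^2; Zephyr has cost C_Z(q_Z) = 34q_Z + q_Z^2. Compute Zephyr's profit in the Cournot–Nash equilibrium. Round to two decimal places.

Kestrel's profit: π_K = (118 - 3Q)q_K - (2q_K + q_K²). Setting ∂π_K/∂q_K = 0: 116 - 8q_K - 3(q_Z) = 0.
Zephyr's first-order condition: 84 - 8q_Z - 3(q_K) = 0.
So q_K = (116 - 3q_Z)/8 and q_Z = (84 - 3q_K)/8.
Solving the pair: q_K = 676/55, q_Z = 324/55.
Price P = 118 - 3·(200/11) = 698/11.
Zephyr's profit: (698/11)·(324/55) - 34·(324/55) - (324/55)² = 138.8112.

138.81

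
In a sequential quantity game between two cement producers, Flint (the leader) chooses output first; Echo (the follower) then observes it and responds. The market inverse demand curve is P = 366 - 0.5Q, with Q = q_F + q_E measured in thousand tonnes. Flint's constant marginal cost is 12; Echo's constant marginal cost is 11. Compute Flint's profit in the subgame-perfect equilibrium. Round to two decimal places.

31152.25

Solve by backward induction. Given q_F, the follower Echo maximises π_E = (366 - (1/2)q_F - (1/2)q_E)q_E - 11q_E.
Setting the follower's marginal profit to zero, 355 - (1/2)q_F - q_E = 0, i.e. q_E = (355 - (1/2)q_F).
Flint substitutes q_E(q_F) into its own profit: π_F = q_F(366 - (1/2)q_F - (355 - (1/2)q_F)/2) - 12q_F = (377/2 - (1/4)q_F)q_F - 12q_F.
Maximising: ∂π_F/∂q_F = 353/2 - (1/2)q_F = 0, giving q_F = 353.
Then q_E = (355 - (1/2)·353) = 357/2.
Price P = 366 - (1/2)·(1063/2) = 401/4.
Flint's profit: (401/4 - 12)·353 = 31152.2500.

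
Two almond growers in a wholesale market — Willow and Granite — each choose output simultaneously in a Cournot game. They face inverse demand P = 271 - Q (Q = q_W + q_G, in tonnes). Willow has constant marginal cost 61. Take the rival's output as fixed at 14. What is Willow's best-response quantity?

With the rival's output fixed at 14, Willow's profit is π_W = (271 - 14 - q_W)q_W - (61q_W) = (257 - q_W)q_W - (61q_W).
∂π_W/∂q_W = 196 - 2q_W = 0, so q_W = 98.

98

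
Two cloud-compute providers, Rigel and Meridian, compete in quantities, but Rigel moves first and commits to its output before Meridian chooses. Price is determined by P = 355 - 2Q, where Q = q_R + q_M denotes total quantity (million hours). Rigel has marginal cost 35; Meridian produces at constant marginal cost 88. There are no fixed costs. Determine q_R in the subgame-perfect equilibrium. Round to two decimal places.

93.25

Solve by backward induction. Given q_R, the follower Meridian maximises π_M = (355 - 2q_R - 2q_M)q_M - 88q_M.
Setting the follower's marginal profit to zero, 267 - 2q_R - 4q_M = 0, i.e. q_M = (267 - 2q_R)/4.
The leader anticipates this reaction. Substituting into P = 355 - 2Q gives P = 443/2 - q_R, so π_R = (443/2 - q_R)q_R - 35q_R.
Maximising: ∂π_R/∂q_R = 373/2 - 2q_R = 0, giving q_R = 373/4.
Then q_M = (267 - 2·(373/4))/4 = 161/8.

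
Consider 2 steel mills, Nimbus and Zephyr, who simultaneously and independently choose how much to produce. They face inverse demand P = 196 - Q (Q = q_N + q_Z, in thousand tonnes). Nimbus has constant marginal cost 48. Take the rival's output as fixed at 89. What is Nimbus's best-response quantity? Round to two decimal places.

29.50

With the rival's output fixed at 89, Nimbus's profit is π_N = (196 - 89 - q_N)q_N - (48q_N) = (107 - q_N)q_N - (48q_N).
∂π_N/∂q_N = 59 - 2q_N = 0, so q_N = 59/2.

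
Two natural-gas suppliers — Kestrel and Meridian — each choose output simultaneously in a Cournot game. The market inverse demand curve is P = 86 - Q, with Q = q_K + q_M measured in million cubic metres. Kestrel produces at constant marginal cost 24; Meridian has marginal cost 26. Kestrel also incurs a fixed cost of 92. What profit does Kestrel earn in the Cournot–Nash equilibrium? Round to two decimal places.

Kestrel's profit: π_K = (86 - Q)q_K - (24q_K). Setting ∂π_K/∂q_K = 0: 62 - 2q_K - (q_M) = 0.
Meridian's first-order condition: 60 - 2q_M - (q_K) = 0.
Best responses: q_K = (62 - q_M)/2, q_M = (60 - q_K)/2.
Substituting one into the other gives q_K = 64/3 and q_M = 58/3.
Price P = 86 - 122/3 = 136/3.
Kestrel's profit: (136/3 - 24)·(64/3) - 92 = 363.1111.

363.11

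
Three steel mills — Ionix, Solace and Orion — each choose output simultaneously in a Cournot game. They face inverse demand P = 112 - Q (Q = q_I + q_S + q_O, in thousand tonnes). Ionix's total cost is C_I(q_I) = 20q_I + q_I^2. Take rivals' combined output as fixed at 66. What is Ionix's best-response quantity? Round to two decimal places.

With rivals' combined output fixed at 66, Ionix's profit is π_I = (112 - 66 - q_I)q_I - (20q_I + q_I²) = (46 - q_I)q_I - (20q_I + q_I²).
∂π_I/∂q_I = 26 - 4q_I = 0, so q_I = 13/2.

6.50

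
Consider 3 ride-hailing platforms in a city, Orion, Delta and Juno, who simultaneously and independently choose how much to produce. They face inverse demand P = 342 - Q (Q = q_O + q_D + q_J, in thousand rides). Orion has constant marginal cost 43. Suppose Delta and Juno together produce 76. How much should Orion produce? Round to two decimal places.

111.50

With rivals' combined output fixed at 76, Orion's profit is π_O = (342 - 76 - q_O)q_O - (43q_O) = (266 - q_O)q_O - (43q_O).
∂π_O/∂q_O = 223 - 2q_O = 0, so q_O = 223/2.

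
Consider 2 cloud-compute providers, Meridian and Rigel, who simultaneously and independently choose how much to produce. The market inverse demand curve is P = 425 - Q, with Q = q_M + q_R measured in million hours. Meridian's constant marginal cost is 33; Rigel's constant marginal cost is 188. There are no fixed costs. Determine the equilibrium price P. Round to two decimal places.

Meridian's profit: π_M = (425 - Q)q_M - (33q_M). Setting ∂π_M/∂q_M = 0: 392 - 2q_M - (q_R) = 0.
Rigel's first-order condition: 237 - 2q_R - (q_M) = 0.
So q_M = (392 - q_R)/2 and q_R = (237 - q_M)/2.
Solving the pair: q_M = 547/3, q_R = 82/3.
Total output Q = 629/3, so price P = 425 - 629/3 = 646/3.

215.33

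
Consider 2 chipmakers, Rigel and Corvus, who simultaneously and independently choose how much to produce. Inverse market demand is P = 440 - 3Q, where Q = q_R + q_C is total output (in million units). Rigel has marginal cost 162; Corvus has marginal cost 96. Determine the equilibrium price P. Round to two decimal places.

Rigel's profit: π_R = (440 - 3Q)q_R - (162q_R). Setting ∂π_R/∂q_R = 0: 278 - 6q_R - 3(q_C) = 0.
Corvus's first-order condition: 344 - 6q_C - 3(q_R) = 0.
So q_R = (278 - 3q_C)/6 and q_C = (344 - 3q_R)/6.
Solving the pair: q_R = 212/9, q_C = 410/9.
Total output Q = 622/9, so price P = 440 - 3·(622/9) = 698/3.

232.67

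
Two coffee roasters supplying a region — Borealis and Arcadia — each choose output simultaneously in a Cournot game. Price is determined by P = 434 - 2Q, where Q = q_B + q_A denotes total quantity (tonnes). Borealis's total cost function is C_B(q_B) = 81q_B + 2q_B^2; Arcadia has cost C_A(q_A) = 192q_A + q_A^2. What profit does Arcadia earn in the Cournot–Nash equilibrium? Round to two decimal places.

2344.37

Borealis's profit: π_B = (434 - 2Q)q_B - (81q_B + 2q_B²). Setting ∂π_B/∂q_B = 0: 353 - 8q_B - 2(q_A) = 0.
Arcadia's first-order condition: 242 - 6q_A - 2(q_B) = 0.
Rearranging gives the reaction functions q_B = (353 - 2q_A)/8 and q_A = (242 - 2q_B)/6.
Substituting one into the other gives q_B = 817/22 and q_A = 615/22.
Price P = 434 - 2·(716/11) = 303.8182.
Arcadia's profit: 303.8182·(615/22) - 192·(615/22) - (615/22)² = 2344.3698.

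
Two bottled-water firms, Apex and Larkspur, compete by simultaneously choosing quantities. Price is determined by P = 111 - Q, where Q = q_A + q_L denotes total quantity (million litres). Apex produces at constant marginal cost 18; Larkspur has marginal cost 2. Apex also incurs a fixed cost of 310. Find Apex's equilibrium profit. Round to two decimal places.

348.78

Apex's profit: π_A = (111 - Q)q_A - (18q_A). Setting ∂π_A/∂q_A = 0: 93 - 2q_A - (q_L) = 0.
Larkspur's first-order condition: 109 - 2q_L - (q_A) = 0.
Rearranging gives the reaction functions q_A = (93 - q_L)/2 and q_L = (109 - q_A)/2.
Substituting one into the other gives q_A = 77/3 and q_L = 125/3.
Price P = 111 - 202/3 = 131/3.
Apex's profit: (131/3 - 18)·(77/3) - 310 = 348.7778.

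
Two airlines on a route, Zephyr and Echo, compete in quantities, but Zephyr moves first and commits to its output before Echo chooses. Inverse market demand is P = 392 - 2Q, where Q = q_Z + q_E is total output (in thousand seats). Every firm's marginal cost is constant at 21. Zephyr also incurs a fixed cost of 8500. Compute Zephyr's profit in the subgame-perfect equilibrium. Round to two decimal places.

102.56

The follower Echo best-responds to any q_Z: π_E = (392 - 2Q)q_E - 21q_E.
Follower FOC: 371 - 2q_Z - 4q_E = 0, so q_E(q_Z) = (371 - 2q_Z)/4.
Zephyr substitutes q_E(q_Z) into its own profit: π_Z = q_Z(392 - 2q_Z - (371 - 2q_Z)/2) - 21q_Z = (413/2 - q_Z)q_Z - 21q_Z.
Leader FOC: 371/2 - 2q_Z = 0, so q_Z = 371/4.
Then q_E = (371 - 2·(371/4))/4 = 371/8.
Price P = 392 - 2·(1113/8) = 455/4.
Zephyr's profit: (455/4 - 21)·(371/4) - 8500 = 1641/16.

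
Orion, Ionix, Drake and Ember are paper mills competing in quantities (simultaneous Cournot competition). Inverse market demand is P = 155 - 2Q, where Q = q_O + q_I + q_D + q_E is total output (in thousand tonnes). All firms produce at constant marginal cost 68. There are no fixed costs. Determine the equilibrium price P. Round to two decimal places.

85.40

Each firm earns π_i = (155 - 2Q)q_i - 68q_i.
Setting ∂π_i/∂q_i = 0 with rivals' quantities fixed: 87 - 4q_i - 2·Σ_{j≠i} q_j = 0.
With identical firms every q_j equals q_i, so Σ_{j≠i} q_j = 3q_i and 87 = 10q_i, giving q_i = 87/10.
Total output Q = 174/5, so price P = 155 - 2·(174/5) = 427/5.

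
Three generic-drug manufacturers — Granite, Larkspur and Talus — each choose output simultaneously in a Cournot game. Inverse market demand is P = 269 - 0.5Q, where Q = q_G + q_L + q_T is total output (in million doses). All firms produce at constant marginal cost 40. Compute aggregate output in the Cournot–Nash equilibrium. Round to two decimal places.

343.50

Each firm earns π_i = (269 - 0.5Q)q_i - 40q_i.
First-order condition (treating rivals' output as given): 229 - q_i - (1/2)·Σ_{j≠i} q_j = 0.
By symmetry each firm produces the same amount; substituting Σ_{j≠i} q_j = 2q_i yields q_i = 229/2.
Total output Q = 229/2 + 229/2 + 229/2 = 687/2.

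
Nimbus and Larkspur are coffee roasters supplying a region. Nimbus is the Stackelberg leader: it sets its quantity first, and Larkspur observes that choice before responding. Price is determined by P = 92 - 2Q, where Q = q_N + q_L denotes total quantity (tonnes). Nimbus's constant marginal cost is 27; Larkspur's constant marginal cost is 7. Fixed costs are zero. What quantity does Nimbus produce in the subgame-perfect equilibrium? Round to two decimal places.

Solve by backward induction. Given q_N, the follower Larkspur maximises π_L = (92 - 2q_N - 2q_L)q_L - 7q_L.
Follower FOC: 85 - 2q_N - 4q_L = 0, so q_L(q_N) = (85 - 2q_N)/4.
The leader anticipates this reaction. Substituting into P = 92 - 2Q gives P = 99/2 - q_N, so π_N = (99/2 - q_N)q_N - 27q_N.
Maximising: ∂π_N/∂q_N = 45/2 - 2q_N = 0, giving q_N = 45/4.
Then q_L = (85 - 2·(45/4))/4 = 125/8.

11.25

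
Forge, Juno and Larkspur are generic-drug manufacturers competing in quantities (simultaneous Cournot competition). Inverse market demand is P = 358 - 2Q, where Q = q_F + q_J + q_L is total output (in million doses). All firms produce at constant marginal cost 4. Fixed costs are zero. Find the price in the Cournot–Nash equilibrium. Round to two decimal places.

A representative firm's profit is π_i = q_i(358 - 2Q) - 4q_i.
Setting ∂π_i/∂q_i = 0 with rivals' quantities fixed: 354 - 4q_i - 2·Σ_{j≠i} q_j = 0.
By symmetry each firm produces the same amount; substituting Σ_{j≠i} q_j = 2q_i yields q_i = 354/8 = 177/4.
Total output Q = 531/4, so price P = 358 - 2·(531/4) = 185/2.

92.50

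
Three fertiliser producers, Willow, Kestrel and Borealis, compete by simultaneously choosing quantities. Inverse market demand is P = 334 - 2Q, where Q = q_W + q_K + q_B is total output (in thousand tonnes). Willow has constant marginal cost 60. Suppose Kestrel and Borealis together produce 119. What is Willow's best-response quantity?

9

With rivals' combined output fixed at 119, Willow's profit is π_W = (334 - 2·119 - 2q_W)q_W - (60q_W) = (96 - 2q_W)q_W - (60q_W).
∂π_W/∂q_W = 36 - 4q_W = 0, so q_W = 9.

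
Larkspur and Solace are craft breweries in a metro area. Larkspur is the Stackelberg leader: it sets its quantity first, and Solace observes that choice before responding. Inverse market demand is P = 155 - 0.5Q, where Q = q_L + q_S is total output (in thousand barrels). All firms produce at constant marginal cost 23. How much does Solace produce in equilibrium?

66

The follower Solace best-responds to any q_L: π_S = (155 - 0.5Q)q_S - 23q_S.
Setting the follower's marginal profit to zero, 132 - (1/2)q_L - q_S = 0, i.e. q_S = (132 - (1/2)q_L).
Larkspur substitutes q_S(q_L) into its own profit: π_L = q_L(155 - (1/2)q_L - (132 - (1/2)q_L)/2) - 23q_L = (89 - (1/4)q_L)q_L - 23q_L.
The leader's first-order condition 66 - (1/2)q_L = 0 yields q_L = 132.
Then q_S = (132 - (1/2)·132) = 66.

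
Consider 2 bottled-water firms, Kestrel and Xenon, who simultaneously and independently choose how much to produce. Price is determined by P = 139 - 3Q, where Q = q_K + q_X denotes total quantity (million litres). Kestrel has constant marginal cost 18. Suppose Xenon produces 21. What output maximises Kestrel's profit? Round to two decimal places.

9.67

With the rival's output fixed at 21, Kestrel's profit is π_K = (139 - 3·21 - 3q_K)q_K - (18q_K) = (76 - 3q_K)q_K - (18q_K).
∂π_K/∂q_K = 58 - 6q_K = 0, so q_K = 29/3.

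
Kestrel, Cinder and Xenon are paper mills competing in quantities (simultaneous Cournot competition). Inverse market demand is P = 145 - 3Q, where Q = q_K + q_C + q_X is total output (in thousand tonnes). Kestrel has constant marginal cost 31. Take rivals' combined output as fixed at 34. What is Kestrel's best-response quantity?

With rivals' combined output fixed at 34, Kestrel's profit is π_K = (145 - 3·34 - 3q_K)q_K - (31q_K) = (43 - 3q_K)q_K - (31q_K).
∂π_K/∂q_K = 12 - 6q_K = 0, so q_K = 2.

2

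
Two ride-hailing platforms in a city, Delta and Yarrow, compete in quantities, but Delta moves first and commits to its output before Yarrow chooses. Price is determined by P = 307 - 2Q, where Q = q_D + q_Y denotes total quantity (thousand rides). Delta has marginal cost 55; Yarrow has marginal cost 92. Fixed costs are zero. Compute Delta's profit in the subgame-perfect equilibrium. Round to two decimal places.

Solve by backward induction. Given q_D, the follower Yarrow maximises π_Y = (307 - 2q_D - 2q_Y)q_Y - 92q_Y.
∂π_Y/∂q_Y = 215 - 2q_D - 4q_Y = 0 gives the reaction function q_Y = (215 - 2q_D)/4.
The leader anticipates this reaction. Substituting into P = 307 - 2Q gives P = 399/2 - q_D, so π_D = (399/2 - q_D)q_D - 55q_D.
The leader's first-order condition 289/2 - 2q_D = 0 yields q_D = 289/4.
Then q_Y = (215 - 2·(289/4))/4 = 141/8.
Price P = 307 - 2·(719/8) = 509/4.
Delta's profit: (509/4 - 55)·(289/4) = 5220.0625.

5220.06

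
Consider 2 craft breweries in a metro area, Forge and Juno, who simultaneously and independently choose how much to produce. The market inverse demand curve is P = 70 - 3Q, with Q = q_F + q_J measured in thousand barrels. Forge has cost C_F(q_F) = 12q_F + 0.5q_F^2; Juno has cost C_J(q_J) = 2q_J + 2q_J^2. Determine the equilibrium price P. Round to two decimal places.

36.66

Forge's profit: π_F = (70 - 3Q)q_F - (12q_F + (1/2)q_F²). Setting ∂π_F/∂q_F = 0: 58 - 7q_F - 3(q_J) = 0.
Juno's first-order condition: 68 - 10q_J - 3(q_F) = 0.
Rearranging gives the reaction functions q_F = (58 - 3q_J)/7 and q_J = (68 - 3q_F)/10.
Solving the pair: q_F = 376/61, q_J = 302/61.
Total output Q = 678/61, so price P = 70 - 3·(678/61) = 36.6557.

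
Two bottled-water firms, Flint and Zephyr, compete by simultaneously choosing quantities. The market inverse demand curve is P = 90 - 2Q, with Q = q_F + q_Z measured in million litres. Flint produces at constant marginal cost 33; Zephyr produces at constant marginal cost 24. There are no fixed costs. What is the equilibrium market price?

Flint's profit: π_F = (90 - 2Q)q_F - (33q_F). Setting ∂π_F/∂q_F = 0: 57 - 4q_F - 2(q_Z) = 0.
Zephyr's first-order condition: 66 - 4q_Z - 2(q_F) = 0.
Best responses: q_F = (57 - 2q_Z)/4, q_Z = (66 - 2q_F)/4.
Solving the pair: q_F = 8, q_Z = 25/2.
Total output Q = 41/2, so price P = 90 - 2·(41/2) = 49.

49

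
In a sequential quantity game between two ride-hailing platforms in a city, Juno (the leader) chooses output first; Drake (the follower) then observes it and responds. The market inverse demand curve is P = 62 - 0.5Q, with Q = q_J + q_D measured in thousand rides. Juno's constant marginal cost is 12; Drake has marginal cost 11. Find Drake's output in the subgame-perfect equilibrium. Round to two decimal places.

Solve by backward induction. Given q_J, the follower Drake maximises π_D = (62 - (1/2)q_J - (1/2)q_D)q_D - 11q_D.
Setting the follower's marginal profit to zero, 51 - (1/2)q_J - q_D = 0, i.e. q_D = (51 - (1/2)q_J).
The leader anticipates this reaction. Substituting into P = 62 - 0.5Q gives P = 73/2 - (1/4)q_J, so π_J = (73/2 - (1/4)q_J)q_J - 12q_J.
Leader FOC: 49/2 - (1/2)q_J = 0, so q_J = 49.
Then q_D = (51 - (1/2)·49) = 53/2.

26.50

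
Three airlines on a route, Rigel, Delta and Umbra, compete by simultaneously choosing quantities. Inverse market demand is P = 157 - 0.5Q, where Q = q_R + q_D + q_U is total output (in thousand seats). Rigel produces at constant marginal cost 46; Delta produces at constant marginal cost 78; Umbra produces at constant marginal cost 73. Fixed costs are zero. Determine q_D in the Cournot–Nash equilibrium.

21

Rigel's profit: π_R = (157 - 0.5Q)q_R - (46q_R). Setting ∂π_R/∂q_R = 0: 111 - q_R - (1/2)(q_D + q_U) = 0.
Delta's first-order condition: 79 - q_D - (1/2)(q_R + q_U) = 0.
Umbra's first-order condition: 84 - q_U - (1/2)(q_R + q_D) = 0.
Adding the 3 first-order conditions: 274 − 2Q = 0, so Q = 137.
Back-substituting: q_R = (111 − 137/2)/(1/2) = 85, q_D = (79 − 137/2)/(1/2) = 21, q_U = (84 − 137/2)/(1/2) = 31.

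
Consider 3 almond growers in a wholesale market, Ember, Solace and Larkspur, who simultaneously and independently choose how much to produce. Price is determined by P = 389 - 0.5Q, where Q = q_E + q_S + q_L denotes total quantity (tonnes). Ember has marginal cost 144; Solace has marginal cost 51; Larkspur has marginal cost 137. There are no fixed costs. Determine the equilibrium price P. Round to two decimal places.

Ember's profit: π_E = (389 - 0.5Q)q_E - (144q_E). Setting ∂π_E/∂q_E = 0: 245 - q_E - (1/2)(q_S + q_L) = 0.
Solace's profit: π_S = (389 - 0.5Q)q_S - (51q_S). Setting ∂π_S/∂q_S = 0: 338 - q_S - (1/2)(q_E + q_L) = 0.
Larkspur's first-order condition: 252 - q_L - (1/2)(q_E + q_S) = 0.
Adding the 3 first-order conditions: 835 − 2Q = 0, so Q = 835/2.
Back-substituting: q_E = (245 − 835/4)/(1/2) = 145/2, q_S = (338 − 835/4)/(1/2) = 517/2, q_L = (252 − 835/4)/(1/2) = 173/2.
Total output Q = 835/2, so price P = 389 - (1/2)·(835/2) = 721/4.

180.25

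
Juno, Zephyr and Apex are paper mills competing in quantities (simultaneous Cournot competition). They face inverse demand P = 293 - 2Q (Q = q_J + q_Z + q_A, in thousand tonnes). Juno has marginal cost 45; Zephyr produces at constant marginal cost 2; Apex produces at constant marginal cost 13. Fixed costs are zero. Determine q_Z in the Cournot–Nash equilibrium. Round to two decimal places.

Juno's profit: π_J = (293 - 2Q)q_J - (45q_J). Setting ∂π_J/∂q_J = 0: 248 - 4q_J - 2(q_Z + q_A) = 0.
Zephyr's first-order condition: 291 - 4q_Z - 2(q_J + q_A) = 0.
Apex's first-order condition: 280 - 4q_A - 2(q_J + q_Z) = 0.
Adding the 3 first-order conditions: 819 − 8Q = 0, so Q = 819/8.
Back-substituting: q_J = (248 − 819/4)/2 = 173/8, q_Z = (291 − 819/4)/2 = 345/8, q_A = (280 − 819/4)/2 = 301/8.

43.13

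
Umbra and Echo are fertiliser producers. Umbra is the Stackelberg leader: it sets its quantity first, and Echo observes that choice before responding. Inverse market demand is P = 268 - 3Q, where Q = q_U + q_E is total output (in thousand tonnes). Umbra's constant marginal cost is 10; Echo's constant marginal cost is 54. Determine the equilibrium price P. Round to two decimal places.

85.50

Solve by backward induction. Given q_U, the follower Echo maximises π_E = (268 - 3q_U - 3q_E)q_E - 54q_E.
Follower FOC: 214 - 3q_U - 6q_E = 0, so q_E(q_U) = (214 - 3q_U)/6.
Umbra substitutes q_E(q_U) into its own profit: π_U = q_U(268 - 3q_U - (214 - 3q_U)/2) - 10q_U = (161 - (3/2)q_U)q_U - 10q_U.
Maximising: ∂π_U/∂q_U = 151 - 3q_U = 0, giving q_U = 151/3.
Then q_E = (214 - 3·(151/3))/6 = 21/2.
Total output Q = 365/6, so price P = 268 - 3·(365/6) = 171/2.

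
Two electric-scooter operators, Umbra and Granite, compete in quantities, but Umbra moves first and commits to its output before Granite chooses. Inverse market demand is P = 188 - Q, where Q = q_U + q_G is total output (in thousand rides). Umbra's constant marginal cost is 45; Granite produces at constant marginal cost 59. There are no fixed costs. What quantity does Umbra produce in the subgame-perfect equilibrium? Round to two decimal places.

78.50

Solve by backward induction. Given q_U, the follower Granite maximises π_G = (188 - q_U - q_G)q_G - 59q_G.
∂π_G/∂q_G = 129 - q_U - 2q_G = 0 gives the reaction function q_G = (129 - q_U)/2.
The leader anticipates this reaction. Substituting into P = 188 - Q gives P = 247/2 - (1/2)q_U, so π_U = (247/2 - (1/2)q_U)q_U - 45q_U.
The leader's first-order condition 157/2 - q_U = 0 yields q_U = 157/2.
Then q_G = (129 - 157/2)/2 = 101/4.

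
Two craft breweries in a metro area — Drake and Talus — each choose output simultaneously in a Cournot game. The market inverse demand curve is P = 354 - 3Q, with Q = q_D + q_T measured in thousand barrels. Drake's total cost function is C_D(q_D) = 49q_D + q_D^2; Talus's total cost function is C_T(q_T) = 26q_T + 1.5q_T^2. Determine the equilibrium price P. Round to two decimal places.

188.76

Drake's profit: π_D = (354 - 3Q)q_D - (49q_D + q_D²). Setting ∂π_D/∂q_D = 0: 305 - 8q_D - 3(q_T) = 0.
Talus's profit: π_T = (354 - 3Q)q_T - (26q_T + (3/2)q_T²). Setting ∂π_T/∂q_T = 0: 328 - 9q_T - 3(q_D) = 0.
So q_D = (305 - 3q_T)/8 and q_T = (328 - 3q_D)/9.
Solving the pair: q_D = 587/21, q_T = 1709/63.
Total output Q = 55.0794, so price P = 354 - 3·55.0794 = 188.7619.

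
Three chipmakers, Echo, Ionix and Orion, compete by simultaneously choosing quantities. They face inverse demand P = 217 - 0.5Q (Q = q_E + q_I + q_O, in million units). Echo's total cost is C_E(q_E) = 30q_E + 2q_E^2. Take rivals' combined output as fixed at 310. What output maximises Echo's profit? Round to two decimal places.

With rivals' combined output fixed at 310, Echo's profit is π_E = (217 - (1/2)·310 - (1/2)q_E)q_E - (30q_E + 2q_E²) = (62 - (1/2)q_E)q_E - (30q_E + 2q_E²).
∂π_E/∂q_E = 32 - 5q_E = 0, so q_E = 32/5.

6.40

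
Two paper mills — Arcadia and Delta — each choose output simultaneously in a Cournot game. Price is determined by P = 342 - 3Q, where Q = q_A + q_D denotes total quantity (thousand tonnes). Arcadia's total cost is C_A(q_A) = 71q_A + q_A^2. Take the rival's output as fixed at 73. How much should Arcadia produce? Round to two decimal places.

With the rival's output fixed at 73, Arcadia's profit is π_A = (342 - 3·73 - 3q_A)q_A - (71q_A + q_A²) = (123 - 3q_A)q_A - (71q_A + q_A²).
∂π_A/∂q_A = 52 - 8q_A = 0, so q_A = 13/2.

6.50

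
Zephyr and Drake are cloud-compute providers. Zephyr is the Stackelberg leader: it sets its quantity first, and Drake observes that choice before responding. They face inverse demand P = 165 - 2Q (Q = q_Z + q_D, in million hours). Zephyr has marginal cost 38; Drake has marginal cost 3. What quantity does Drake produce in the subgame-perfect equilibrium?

29

The follower Drake best-responds to any q_Z: π_D = (165 - 2Q)q_D - 3q_D.
Follower FOC: 162 - 2q_Z - 4q_D = 0, so q_D(q_Z) = (162 - 2q_Z)/4.
The leader anticipates this reaction. Substituting into P = 165 - 2Q gives P = 84 - q_Z, so π_Z = (84 - q_Z)q_Z - 38q_Z.
The leader's first-order condition 46 - 2q_Z = 0 yields q_Z = 23.
Then q_D = (162 - 2·23)/4 = 29.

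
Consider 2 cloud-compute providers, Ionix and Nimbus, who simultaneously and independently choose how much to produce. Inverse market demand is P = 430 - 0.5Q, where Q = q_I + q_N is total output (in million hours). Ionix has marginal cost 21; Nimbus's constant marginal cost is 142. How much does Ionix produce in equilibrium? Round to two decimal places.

Ionix's profit: π_I = (430 - 0.5Q)q_I - (21q_I). Setting ∂π_I/∂q_I = 0: 409 - q_I - (1/2)(q_N) = 0.
Nimbus's profit: π_N = (430 - 0.5Q)q_N - (142q_N). Setting ∂π_N/∂q_N = 0: 288 - q_N - (1/2)(q_I) = 0.
Rearranging gives the reaction functions q_I = (409 - (1/2)q_N) and q_N = (288 - (1/2)q_I).
Solving the pair: q_I = 1060/3, q_N = 334/3.

353.33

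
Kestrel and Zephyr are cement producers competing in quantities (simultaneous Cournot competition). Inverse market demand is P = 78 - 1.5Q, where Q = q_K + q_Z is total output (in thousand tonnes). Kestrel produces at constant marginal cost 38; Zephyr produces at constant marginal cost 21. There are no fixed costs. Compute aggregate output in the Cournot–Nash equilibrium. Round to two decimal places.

21.56

Kestrel's profit: π_K = (78 - 1.5Q)q_K - (38q_K). Setting ∂π_K/∂q_K = 0: 40 - 3q_K - (3/2)(q_Z) = 0.
Zephyr's first-order condition: 57 - 3q_Z - (3/2)(q_K) = 0.
So q_K = (40 - (3/2)q_Z)/3 and q_Z = (57 - (3/2)q_K)/3.
Substituting one into the other gives q_K = 46/9 and q_Z = 148/9.
Total output Q = 46/9 + 148/9 = 194/9.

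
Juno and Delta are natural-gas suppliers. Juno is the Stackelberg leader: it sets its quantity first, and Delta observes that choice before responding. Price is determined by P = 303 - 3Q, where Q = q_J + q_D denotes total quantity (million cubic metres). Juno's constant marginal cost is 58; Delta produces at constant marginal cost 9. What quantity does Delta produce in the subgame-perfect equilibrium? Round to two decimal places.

The follower Delta best-responds to any q_J: π_D = (303 - 3Q)q_D - 9q_D.
∂π_D/∂q_D = 294 - 3q_J - 6q_D = 0 gives the reaction function q_D = (294 - 3q_J)/6.
Juno substitutes q_D(q_J) into its own profit: π_J = q_J(303 - 3q_J - (294 - 3q_J)/2) - 58q_J = (156 - (3/2)q_J)q_J - 58q_J.
The leader's first-order condition 98 - 3q_J = 0 yields q_J = 98/3.
Then q_D = (294 - 3·(98/3))/6 = 98/3.

32.67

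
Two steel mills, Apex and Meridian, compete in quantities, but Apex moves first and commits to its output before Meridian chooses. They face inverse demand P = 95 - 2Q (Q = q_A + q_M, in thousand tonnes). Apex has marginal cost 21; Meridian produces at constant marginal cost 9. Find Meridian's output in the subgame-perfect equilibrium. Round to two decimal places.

The follower Meridian best-responds to any q_A: π_M = (95 - 2Q)q_M - 9q_M.
∂π_M/∂q_M = 86 - 2q_A - 4q_M = 0 gives the reaction function q_M = (86 - 2q_A)/4.
The leader anticipates this reaction. Substituting into P = 95 - 2Q gives P = 52 - q_A, so π_A = (52 - q_A)q_A - 21q_A.
Maximising: ∂π_A/∂q_A = 31 - 2q_A = 0, giving q_A = 31/2.
Then q_M = (86 - 2·(31/2))/4 = 55/4.

13.75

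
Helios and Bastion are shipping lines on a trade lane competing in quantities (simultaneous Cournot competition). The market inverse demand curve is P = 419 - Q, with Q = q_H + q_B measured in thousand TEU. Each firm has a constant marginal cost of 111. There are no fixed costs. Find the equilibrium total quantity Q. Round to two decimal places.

A representative firm's profit is π_i = q_i(419 - Q) - 111q_i.
Setting ∂π_i/∂q_i = 0 with rivals' quantities fixed: 308 - 2q_i - q_j = 0.
By symmetry each firm produces the same amount; substituting q_j = q_i yields q_i = 308/3.
Total output Q = 308/3 + 308/3 = 616/3.

205.33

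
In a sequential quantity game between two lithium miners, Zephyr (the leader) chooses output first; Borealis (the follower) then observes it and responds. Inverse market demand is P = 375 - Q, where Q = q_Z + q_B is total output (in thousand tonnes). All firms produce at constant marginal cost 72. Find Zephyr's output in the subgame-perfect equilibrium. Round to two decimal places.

The follower Borealis best-responds to any q_Z: π_B = (375 - Q)q_B - 72q_B.
Setting the follower's marginal profit to zero, 303 - q_Z - 2q_B = 0, i.e. q_B = (303 - q_Z)/2.
The leader anticipates this reaction. Substituting into P = 375 - Q gives P = 447/2 - (1/2)q_Z, so π_Z = (447/2 - (1/2)q_Z)q_Z - 72q_Z.
Maximising: ∂π_Z/∂q_Z = 303/2 - q_Z = 0, giving q_Z = 303/2.
Then q_B = (303 - 303/2)/2 = 303/4.

151.50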